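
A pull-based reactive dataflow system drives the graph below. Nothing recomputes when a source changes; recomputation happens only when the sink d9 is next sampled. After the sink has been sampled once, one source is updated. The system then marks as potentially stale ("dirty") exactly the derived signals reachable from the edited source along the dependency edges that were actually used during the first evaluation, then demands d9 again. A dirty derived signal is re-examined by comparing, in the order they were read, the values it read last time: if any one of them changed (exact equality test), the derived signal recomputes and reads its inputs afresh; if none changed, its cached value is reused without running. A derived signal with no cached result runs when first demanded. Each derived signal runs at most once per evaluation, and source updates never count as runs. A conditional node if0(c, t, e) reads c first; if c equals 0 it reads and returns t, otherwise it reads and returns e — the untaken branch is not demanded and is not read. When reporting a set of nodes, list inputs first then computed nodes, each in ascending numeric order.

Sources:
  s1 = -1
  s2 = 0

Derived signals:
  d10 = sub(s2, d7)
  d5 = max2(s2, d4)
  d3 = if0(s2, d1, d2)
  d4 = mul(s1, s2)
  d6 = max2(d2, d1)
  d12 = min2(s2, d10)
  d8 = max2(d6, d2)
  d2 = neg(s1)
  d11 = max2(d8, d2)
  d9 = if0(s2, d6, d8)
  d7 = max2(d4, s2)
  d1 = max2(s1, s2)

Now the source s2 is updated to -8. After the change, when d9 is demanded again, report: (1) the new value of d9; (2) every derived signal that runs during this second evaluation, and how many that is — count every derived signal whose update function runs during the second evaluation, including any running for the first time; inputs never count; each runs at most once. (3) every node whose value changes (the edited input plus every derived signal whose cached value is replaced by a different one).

New value of d9: 1.
Derived signals that run: d1, d6, d8, d9 — 4 in total.
Values that change: s2, d1.
Key observation: a condition flipped, so demand reaches new nodes — d8 runs for the first time.

First evaluation (everything demanded from the output):
  d1 = max2(-1, 0) = 0
  d2 = neg(-1) = 1
  d6 = max2(1, 0) = 1
  d9 = if0(s2=0 -> then branch d6) = 1

Propagation after the edit:
  d1: runs — s2 0->-8; result -1.
  d6: runs — d1 0->-1; result 1 (same value as before).
  d8: demanded for the first time — runs, produces 1.
  d9: runs — s2 0->-8; result 1 (same value as before).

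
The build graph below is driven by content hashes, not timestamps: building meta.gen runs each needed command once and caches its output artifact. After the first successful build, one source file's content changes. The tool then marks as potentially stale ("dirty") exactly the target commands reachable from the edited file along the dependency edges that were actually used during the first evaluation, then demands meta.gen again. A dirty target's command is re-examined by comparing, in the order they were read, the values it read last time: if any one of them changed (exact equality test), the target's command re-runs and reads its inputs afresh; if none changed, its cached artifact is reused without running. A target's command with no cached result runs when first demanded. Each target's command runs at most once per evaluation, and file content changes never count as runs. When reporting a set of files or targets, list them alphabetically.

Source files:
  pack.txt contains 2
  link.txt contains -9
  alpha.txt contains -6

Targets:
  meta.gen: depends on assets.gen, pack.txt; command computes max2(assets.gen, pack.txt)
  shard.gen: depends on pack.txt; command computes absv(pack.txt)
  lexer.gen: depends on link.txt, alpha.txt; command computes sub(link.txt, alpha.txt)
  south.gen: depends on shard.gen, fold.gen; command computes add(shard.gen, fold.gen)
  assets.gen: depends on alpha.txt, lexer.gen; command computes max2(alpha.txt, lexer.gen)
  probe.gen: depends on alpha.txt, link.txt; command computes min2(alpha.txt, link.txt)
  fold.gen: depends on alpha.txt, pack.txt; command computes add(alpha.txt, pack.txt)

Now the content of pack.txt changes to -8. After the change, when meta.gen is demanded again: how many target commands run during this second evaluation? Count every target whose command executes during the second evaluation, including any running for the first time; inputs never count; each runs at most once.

Run set: meta.gen (1 run).

Initial pass — values computed on the first demand:
  lexer.gen = sub(-9, -6) = -3
  assets.gen = max2(-6, -3) = -3
  meta.gen = max2(-3, 2) = 2

Second demand — change propagation:
  meta.gen: re-runs because pack.txt 2->-8; new result -3.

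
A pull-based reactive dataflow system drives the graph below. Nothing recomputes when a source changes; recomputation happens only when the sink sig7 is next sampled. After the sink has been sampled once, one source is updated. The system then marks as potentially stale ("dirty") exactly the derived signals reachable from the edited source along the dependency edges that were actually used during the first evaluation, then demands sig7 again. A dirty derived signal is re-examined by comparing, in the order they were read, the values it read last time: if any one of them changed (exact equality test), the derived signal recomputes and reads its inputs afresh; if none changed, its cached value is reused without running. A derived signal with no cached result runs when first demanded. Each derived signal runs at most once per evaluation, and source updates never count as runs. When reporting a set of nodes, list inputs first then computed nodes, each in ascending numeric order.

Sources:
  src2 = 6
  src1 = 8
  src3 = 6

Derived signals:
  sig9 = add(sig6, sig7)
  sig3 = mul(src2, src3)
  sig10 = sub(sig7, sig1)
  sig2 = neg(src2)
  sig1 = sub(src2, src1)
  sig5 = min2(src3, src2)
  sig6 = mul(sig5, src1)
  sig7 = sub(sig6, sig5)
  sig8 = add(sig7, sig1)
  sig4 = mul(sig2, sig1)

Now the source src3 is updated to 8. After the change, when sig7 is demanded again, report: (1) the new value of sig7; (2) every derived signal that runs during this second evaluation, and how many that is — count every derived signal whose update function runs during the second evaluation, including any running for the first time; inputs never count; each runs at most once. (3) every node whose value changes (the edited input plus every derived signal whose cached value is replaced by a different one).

First evaluation (everything demanded from the output):
  sig5 = min2(6, 6) = 6
  sig6 = mul(6, 8) = 48
  sig7 = sub(48, 6) = 42

Propagation after the edit:
  sig5: runs — src3 6->8; result 6 (same value as before).
  sig6: checked — values it read are unchanged (sig5 unchanged, src1 unchanged); reused cached 48 without running.
  sig7: checked — values it read are unchanged (sig6 unchanged, sig5 unchanged); reused cached 42 without running.

Key observation: the change is absorbed at sig5 — it re-runs but produces the same value, and the output's value is unchanged.

New value of sig7: 42.
Derived signals that run: sig5 — 1 in total.
Values that change: src3.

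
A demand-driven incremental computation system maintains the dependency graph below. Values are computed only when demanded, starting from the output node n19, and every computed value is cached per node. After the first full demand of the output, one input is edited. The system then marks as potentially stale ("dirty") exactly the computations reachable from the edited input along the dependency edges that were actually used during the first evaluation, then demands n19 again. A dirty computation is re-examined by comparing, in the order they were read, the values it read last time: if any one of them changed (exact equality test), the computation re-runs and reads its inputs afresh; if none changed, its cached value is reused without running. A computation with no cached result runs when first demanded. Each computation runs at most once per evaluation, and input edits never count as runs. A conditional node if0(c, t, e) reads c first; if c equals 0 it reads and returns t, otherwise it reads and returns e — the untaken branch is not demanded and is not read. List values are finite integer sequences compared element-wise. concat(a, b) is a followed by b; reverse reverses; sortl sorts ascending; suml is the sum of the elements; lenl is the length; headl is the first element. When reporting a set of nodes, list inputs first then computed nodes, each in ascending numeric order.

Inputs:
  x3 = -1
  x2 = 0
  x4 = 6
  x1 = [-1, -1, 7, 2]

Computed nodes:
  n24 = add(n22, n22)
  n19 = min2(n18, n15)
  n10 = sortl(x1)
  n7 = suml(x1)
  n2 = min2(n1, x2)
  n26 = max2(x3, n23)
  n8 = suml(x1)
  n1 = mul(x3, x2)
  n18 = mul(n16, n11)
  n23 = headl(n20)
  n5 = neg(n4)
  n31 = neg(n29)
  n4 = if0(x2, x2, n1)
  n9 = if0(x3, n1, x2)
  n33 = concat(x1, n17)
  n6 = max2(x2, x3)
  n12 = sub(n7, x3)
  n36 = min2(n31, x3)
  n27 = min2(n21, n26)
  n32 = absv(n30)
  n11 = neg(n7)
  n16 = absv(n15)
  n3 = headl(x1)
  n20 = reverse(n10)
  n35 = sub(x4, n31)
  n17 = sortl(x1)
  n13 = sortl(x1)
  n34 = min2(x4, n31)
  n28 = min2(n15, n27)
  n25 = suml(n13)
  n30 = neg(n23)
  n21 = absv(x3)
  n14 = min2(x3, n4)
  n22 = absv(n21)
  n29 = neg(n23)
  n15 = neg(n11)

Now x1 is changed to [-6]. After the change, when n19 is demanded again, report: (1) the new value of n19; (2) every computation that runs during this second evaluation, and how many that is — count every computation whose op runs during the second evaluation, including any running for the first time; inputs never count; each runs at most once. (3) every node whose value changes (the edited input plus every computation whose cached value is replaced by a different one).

New value of n19: -6.
Computations that run: n7, n11, n15, n16, n18, n19 — 6 in total.
Values that change: x1, n7, n11, n15, n16, n18, n19.

First evaluation (everything demanded from the output):
  n7 = suml([-1, -1, 7, 2]) = 7
  n11 = neg(7) = -7
  n15 = neg(-7) = 7
  n16 = absv(7) = 7
  n18 = mul(7, -7) = -49
  n19 = min2(-49, 7) = -49

Propagation after the edit:
  n7: runs — x1 [-1, -1, 7, 2]->[-6]; result -6.
  n11: runs — n7 7->-6; result 6.
  n15: runs — n11 -7->6; result -6.
  n16: runs — n15 7->-6; result 6.
  n18: runs — n16 7->6; n11 -7->6; result 36.
  n19: runs — n18 -49->36; n15 7->-6; result -6.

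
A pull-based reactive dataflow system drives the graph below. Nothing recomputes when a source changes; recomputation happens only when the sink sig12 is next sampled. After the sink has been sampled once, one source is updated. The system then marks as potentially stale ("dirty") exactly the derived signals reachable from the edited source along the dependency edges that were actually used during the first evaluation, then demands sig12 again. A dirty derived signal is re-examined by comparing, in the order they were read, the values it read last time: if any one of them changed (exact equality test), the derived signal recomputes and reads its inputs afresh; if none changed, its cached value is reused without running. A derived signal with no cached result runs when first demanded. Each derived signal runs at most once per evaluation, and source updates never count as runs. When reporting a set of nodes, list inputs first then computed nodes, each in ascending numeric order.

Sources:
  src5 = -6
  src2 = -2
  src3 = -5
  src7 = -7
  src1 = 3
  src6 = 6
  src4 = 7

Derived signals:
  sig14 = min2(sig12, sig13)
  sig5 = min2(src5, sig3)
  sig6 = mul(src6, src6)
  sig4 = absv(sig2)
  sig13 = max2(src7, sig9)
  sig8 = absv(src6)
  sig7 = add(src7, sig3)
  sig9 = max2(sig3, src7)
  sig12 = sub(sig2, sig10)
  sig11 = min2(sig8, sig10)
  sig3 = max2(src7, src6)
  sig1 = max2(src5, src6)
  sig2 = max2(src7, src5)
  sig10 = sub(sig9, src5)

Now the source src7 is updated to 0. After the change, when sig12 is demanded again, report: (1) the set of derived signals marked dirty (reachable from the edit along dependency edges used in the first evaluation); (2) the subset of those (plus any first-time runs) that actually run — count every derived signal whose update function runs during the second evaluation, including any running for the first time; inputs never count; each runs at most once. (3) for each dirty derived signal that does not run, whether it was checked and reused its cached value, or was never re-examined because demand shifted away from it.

Marked dirty: sig2, sig3, sig9, sig10, sig12.
Derived signals that run: sig2, sig3, sig9, sig12 — 4 in total.
Checked but reused from cache: sig10.
Key observation: the cutoff stops propagation at sig10 — its inputs' values are unchanged, so it reuses its cache.

First evaluation (everything demanded from the output):
  sig2 = max2(-7, -6) = -6
  sig3 = max2(-7, 6) = 6
  sig9 = max2(6, -7) = 6
  sig10 = sub(6, -6) = 12
  sig12 = sub(-6, 12) = -18

Propagation after the edit:
  sig2: runs — src7 -7->0; result 0.
  sig3: runs — src7 -7->0; result 6 (same value as before).
  sig9: runs — src7 -7->0; result 6 (same value as before).
  sig10: checked — values it read are unchanged (sig9 unchanged, src5 unchanged); reused cached 12 without running.
  sig12: runs — sig2 -6->0; result -12.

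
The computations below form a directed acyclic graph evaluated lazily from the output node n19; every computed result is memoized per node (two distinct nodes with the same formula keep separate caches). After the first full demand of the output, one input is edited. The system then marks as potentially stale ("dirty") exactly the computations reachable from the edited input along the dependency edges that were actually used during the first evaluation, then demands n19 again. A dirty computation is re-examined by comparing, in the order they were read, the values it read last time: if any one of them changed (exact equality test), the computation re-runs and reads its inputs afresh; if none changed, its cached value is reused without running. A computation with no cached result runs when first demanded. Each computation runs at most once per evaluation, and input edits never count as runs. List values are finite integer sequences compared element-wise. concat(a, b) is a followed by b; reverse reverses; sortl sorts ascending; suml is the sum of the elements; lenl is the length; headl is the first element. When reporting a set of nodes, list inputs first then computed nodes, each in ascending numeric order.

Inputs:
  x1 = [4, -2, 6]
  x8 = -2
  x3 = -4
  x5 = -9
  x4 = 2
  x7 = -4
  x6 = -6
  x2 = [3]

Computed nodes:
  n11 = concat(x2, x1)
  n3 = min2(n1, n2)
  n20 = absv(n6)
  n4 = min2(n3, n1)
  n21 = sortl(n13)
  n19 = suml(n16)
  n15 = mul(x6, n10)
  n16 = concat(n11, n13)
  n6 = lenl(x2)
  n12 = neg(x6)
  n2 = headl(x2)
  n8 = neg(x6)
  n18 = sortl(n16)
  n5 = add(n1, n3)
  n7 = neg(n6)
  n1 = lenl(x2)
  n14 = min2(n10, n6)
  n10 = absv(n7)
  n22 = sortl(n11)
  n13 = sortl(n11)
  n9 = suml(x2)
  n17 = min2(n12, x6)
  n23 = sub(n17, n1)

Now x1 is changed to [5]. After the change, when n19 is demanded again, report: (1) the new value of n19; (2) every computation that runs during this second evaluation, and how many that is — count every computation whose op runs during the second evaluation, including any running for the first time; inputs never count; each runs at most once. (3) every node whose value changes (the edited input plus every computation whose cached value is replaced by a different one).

First demand of the output computes:
  n11 = concat([3], [4, -2, 6]) = [3, 4, -2, 6]
  n13 = sortl([3, 4, -2, 6]) = [-2, 3, 4, 6]
  n16 = concat([3, 4, -2, 6], [-2, 3, 4, 6]) = [3, 4, -2, 6, -2, 3, 4, 6]
  n19 = suml([3, 4, -2, 6, -2, 3, 4, 6]) = 22

After the edit, cleaning proceeds:
  n11: a read changed (x1 [4, -2, 6]->[5]) — executes, giving [3, 5].
  n13: a read changed (n11 [3, 4, -2, 6]->[3, 5]) — executes, giving [3, 5].
  n16: a read changed (n11 [3, 4, -2, 6]->[3, 5]; n13 [-2, 3, 4, 6]->[3, 5]) — executes, giving [3, 5, 3, 5].
  n19: a read changed (n16 [3, 4, -2, 6, -2, 3, 4, 6]->[3, 5, 3, 5]) — executes, giving 16.

Demanding n19 again yields 16.
4 computations run: n11, n13, n16, n19.
The nodes whose values change: x1, n11, n13, n16, n19.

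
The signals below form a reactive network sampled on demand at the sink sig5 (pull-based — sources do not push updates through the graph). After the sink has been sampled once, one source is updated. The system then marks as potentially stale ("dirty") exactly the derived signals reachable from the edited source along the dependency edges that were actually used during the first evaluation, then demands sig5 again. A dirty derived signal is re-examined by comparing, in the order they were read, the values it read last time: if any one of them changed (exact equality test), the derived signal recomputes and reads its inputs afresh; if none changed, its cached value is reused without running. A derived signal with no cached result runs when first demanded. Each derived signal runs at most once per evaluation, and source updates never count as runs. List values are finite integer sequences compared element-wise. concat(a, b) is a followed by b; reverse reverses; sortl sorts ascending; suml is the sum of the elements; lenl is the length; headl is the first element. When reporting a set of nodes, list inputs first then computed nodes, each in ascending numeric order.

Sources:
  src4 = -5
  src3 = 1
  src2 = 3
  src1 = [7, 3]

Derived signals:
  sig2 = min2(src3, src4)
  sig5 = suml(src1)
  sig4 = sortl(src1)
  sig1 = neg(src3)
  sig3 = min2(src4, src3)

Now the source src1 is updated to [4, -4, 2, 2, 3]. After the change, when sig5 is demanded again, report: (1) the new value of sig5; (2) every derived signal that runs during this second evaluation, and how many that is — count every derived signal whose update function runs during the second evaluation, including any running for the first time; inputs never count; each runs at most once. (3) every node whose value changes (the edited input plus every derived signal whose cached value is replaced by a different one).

Initial pass — values computed on the first demand:
  sig5 = suml([7, 3]) = 10

Second demand — change propagation:
  sig5: re-runs because src1 [7, 3]->[4, -4, 2, 2, 3]; new result 7.

sig5 now evaluates to 7.
Run set: sig5 (1 run).
Changed values: src1, sig5.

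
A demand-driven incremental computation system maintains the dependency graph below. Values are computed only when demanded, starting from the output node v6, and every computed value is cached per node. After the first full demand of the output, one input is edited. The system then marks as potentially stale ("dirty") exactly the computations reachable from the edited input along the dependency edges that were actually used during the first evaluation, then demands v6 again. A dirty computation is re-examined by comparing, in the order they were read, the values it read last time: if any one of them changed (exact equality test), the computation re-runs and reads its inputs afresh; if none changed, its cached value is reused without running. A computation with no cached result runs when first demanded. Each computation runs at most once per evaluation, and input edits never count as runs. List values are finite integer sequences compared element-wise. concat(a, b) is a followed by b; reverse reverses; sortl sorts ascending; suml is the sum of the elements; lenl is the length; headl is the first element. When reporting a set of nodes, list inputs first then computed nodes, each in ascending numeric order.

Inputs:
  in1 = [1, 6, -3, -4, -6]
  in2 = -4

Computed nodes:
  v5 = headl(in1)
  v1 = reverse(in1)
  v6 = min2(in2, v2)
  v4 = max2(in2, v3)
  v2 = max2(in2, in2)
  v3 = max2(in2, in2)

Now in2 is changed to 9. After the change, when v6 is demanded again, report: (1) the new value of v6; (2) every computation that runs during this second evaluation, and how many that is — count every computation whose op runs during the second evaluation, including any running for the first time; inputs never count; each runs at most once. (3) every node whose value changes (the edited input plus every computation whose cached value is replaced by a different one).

New value of v6: 9.
Computations that run: v2, v6 — 2 in total.
Values that change: in2, v2, v6.

First evaluation (everything demanded from the output):
  v2 = max2(-4, -4) = -4
  v6 = min2(-4, -4) = -4

Propagation after the edit:
  v2: runs — in2 -4->9; in2 -4->9; result 9.
  v6: runs — in2 -4->9; v2 -4->9; result 9.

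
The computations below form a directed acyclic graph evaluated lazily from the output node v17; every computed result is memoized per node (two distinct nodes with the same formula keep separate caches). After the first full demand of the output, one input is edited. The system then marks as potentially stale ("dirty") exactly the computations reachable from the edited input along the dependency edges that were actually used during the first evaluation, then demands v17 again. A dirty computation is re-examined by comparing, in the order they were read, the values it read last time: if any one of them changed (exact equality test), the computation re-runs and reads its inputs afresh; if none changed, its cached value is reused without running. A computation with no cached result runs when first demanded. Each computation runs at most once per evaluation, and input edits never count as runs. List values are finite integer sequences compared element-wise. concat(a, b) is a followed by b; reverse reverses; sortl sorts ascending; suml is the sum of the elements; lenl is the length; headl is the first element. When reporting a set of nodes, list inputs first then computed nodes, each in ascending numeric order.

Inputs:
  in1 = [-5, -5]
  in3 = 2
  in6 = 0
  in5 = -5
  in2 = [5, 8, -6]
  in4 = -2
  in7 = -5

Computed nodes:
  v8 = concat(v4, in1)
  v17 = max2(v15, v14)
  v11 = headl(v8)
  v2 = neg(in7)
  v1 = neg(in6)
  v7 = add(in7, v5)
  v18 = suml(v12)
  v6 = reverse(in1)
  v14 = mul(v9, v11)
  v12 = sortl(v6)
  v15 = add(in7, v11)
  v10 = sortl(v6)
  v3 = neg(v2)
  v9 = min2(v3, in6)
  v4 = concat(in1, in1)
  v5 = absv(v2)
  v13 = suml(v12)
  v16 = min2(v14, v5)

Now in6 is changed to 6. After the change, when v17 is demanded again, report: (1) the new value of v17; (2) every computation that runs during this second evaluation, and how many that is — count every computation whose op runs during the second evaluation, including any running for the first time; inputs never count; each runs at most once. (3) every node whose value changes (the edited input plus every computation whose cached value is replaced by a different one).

First demand of the output computes:
  v2 = neg(-5) = 5
  v3 = neg(5) = -5
  v4 = concat([-5, -5], [-5, -5]) = [-5, -5, -5, -5]
  v8 = concat([-5, -5, -5, -5], [-5, -5]) = [-5, -5, -5, -5, -5, -5]
  v9 = min2(-5, 0) = -5
  v11 = headl([-5, -5, -5, -5, -5, -5]) = -5
  v14 = mul(-5, -5) = 25
  v15 = add(-5, -5) = -10
  v17 = max2(-10, 25) = 25

After the edit, cleaning proceeds:
  v9: a read changed (in6 0->6) — executes, giving -5 — identical to its old value.
  v14: dirty, but its reads are unchanged (v9 unchanged, v11 unchanged); cached 25 stands.
  v17: dirty, but its reads are unchanged (v15 unchanged, v14 unchanged); cached 25 stands.

Note the absorption at v9: it re-runs yet its value is the same, leaving the output's value untouched.

Demanding v17 again yields 25.
1 computations run: v9.
The nodes whose values change: in6.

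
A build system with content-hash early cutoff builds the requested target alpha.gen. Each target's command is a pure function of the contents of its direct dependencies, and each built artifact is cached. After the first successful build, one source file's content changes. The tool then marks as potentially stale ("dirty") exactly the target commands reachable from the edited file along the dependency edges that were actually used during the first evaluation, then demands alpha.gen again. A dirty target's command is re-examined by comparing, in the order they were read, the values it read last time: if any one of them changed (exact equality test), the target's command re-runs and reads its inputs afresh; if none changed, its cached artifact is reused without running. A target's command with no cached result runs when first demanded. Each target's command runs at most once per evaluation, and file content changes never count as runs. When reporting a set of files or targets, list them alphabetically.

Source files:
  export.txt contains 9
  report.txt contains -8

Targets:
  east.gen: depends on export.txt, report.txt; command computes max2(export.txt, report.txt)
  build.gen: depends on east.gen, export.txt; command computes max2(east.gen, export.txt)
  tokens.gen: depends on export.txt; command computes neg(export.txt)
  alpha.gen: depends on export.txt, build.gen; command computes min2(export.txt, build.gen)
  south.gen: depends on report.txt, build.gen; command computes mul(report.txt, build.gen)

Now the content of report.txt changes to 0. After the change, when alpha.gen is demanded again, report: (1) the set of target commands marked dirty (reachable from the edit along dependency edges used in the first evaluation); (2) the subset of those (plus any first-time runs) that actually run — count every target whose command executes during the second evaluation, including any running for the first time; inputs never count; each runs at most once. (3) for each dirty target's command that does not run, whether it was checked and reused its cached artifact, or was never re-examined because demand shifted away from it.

First evaluation (everything demanded from the output):
  east.gen = max2(9, -8) = 9
  build.gen = max2(9, 9) = 9
  alpha.gen = min2(9, 9) = 9

Propagation after the edit:
  east.gen: runs — report.txt -8->0; result 9 (same value as before).
  build.gen: checked — values it read are unchanged (east.gen unchanged, export.txt unchanged); reused cached 9 without running.
  alpha.gen: checked — values it read are unchanged (export.txt unchanged, build.gen unchanged); reused cached 9 without running.

Key observation: the change is absorbed at east.gen — it re-runs but produces the same value, and the output's value is unchanged.

Marked dirty: alpha.gen, build.gen, east.gen.
Target commands that run: east.gen — 1 in total.
Checked but reused from cache: alpha.gen, build.gen.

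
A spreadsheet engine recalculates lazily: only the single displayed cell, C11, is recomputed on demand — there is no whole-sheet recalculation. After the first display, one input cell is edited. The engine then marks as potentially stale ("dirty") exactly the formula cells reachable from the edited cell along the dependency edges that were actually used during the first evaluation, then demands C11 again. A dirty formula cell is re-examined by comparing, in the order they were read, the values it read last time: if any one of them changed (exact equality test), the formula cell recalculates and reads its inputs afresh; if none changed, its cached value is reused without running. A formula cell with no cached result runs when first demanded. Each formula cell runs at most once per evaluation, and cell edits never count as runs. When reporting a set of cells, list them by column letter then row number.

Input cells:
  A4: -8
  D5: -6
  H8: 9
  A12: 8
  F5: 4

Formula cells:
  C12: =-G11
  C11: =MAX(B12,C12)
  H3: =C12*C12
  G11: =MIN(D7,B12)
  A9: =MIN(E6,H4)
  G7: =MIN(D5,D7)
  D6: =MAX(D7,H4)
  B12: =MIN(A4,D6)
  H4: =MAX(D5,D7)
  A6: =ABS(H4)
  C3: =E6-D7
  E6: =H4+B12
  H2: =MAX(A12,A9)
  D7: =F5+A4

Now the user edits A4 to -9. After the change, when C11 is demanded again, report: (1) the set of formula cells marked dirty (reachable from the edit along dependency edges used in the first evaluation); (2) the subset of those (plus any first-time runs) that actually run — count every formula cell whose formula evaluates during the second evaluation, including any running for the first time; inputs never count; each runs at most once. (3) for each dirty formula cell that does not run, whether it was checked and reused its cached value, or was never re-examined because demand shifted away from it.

First evaluation (everything demanded from the output):
  D7 = 4 + -8 = -4
  H4 = MAX(-6, -4) = -4
  D6 = MAX(-4, -4) = -4
  B12 = MIN(-8, -4) = -8
  G11 = MIN(-4, -8) = -8
  C12 = -(-8) = 8
  C11 = MAX(-8, 8) = 8

Propagation after the edit:
  D7: runs — A4 -8->-9; result -5.
  H4: runs — D7 -4->-5; result -5.
  D6: runs — D7 -4->-5; H4 -4->-5; result -5.
  B12: runs — A4 -8->-9; D6 -4->-5; result -9.
  G11: runs — D7 -4->-5; B12 -8->-9; result -9.
  C12: runs — G11 -8->-9; result 9.
  C11: runs — B12 -8->-9; C12 8->9; result 9.

Marked dirty: B12, C11, C12, D6, D7, G11, H4.
Formula cells that run: B12, C11, C12, D6, D7, G11, H4 — 7 in total.
Every dirty formula cell ran.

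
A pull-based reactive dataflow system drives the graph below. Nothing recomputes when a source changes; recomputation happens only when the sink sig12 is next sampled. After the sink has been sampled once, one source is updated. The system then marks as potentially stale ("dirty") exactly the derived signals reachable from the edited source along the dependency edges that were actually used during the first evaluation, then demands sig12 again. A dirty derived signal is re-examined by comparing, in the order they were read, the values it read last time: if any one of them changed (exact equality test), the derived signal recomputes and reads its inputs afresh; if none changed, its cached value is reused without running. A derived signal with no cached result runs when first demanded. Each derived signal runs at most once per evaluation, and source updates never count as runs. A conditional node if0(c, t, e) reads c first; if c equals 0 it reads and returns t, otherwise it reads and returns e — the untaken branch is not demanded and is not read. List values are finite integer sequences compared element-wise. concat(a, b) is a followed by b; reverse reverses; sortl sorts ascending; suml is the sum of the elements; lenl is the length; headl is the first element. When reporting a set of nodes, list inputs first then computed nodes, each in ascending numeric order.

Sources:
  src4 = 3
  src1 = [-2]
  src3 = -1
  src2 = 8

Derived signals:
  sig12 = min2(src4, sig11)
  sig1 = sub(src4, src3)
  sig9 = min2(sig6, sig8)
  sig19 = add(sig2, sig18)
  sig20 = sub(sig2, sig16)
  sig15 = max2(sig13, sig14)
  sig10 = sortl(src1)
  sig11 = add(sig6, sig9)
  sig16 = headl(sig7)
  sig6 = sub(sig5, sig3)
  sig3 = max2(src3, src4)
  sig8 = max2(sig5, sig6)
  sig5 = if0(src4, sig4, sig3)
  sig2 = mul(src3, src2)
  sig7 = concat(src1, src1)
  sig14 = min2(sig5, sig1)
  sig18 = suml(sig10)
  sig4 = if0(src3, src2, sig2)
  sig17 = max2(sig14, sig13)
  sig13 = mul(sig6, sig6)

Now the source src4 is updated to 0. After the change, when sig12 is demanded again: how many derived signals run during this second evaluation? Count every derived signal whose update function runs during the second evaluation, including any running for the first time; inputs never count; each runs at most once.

First evaluation (everything demanded from the output):
  sig3 = max2(-1, 3) = 3
  sig5 = if0(src4=3 -> else branch sig3) = 3
  sig6 = sub(3, 3) = 0
  sig8 = max2(3, 0) = 3
  sig9 = min2(0, 3) = 0
  sig11 = add(0, 0) = 0
  sig12 = min2(3, 0) = 0

Propagation after the edit:
  sig2: demanded for the first time — runs, produces -8.
  sig3: runs — src4 3->0; result 0.
  sig4: demanded for the first time — runs, produces -8.
  sig5: runs — src4 3->0; sig3 3->0; result -8.
  sig6: runs — sig5 3->-8; sig3 3->0; result -8.
  sig8: runs — sig5 3->-8; sig6 0->-8; result -8.
  sig9: runs — sig6 0->-8; sig8 3->-8; result -8.
  sig11: runs — sig6 0->-8; sig9 0->-8; result -16.
  sig12: runs — src4 3->0; sig11 0->-16; result -16.

Key observation: a condition flipped, so demand reaches new nodes — sig2, sig4 run for the first time.

Derived signals that run: sig2, sig3, sig4, sig5, sig6, sig8, sig9, sig11, sig12 — 9 in total.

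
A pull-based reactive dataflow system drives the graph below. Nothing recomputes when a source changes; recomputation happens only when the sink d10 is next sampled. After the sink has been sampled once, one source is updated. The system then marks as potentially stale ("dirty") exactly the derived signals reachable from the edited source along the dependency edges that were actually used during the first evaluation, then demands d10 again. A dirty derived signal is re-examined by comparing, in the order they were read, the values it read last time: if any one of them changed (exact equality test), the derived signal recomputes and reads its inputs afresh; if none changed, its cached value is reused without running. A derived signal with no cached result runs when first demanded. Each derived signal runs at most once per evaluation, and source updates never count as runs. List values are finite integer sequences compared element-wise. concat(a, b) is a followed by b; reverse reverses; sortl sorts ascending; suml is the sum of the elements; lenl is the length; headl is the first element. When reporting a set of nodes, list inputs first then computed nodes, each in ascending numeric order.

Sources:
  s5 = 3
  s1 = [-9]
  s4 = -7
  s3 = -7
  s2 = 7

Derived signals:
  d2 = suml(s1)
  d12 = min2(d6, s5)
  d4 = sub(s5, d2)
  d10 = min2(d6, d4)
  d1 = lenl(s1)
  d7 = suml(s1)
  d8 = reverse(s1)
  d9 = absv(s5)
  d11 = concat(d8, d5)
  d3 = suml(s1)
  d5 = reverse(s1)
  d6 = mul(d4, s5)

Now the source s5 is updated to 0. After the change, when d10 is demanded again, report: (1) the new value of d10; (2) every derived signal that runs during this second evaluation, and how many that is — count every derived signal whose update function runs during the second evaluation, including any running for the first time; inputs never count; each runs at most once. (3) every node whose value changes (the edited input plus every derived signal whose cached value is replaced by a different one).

First evaluation (everything demanded from the output):
  d2 = suml([-9]) = -9
  d4 = sub(3, -9) = 12
  d6 = mul(12, 3) = 36
  d10 = min2(36, 12) = 12

Propagation after the edit:
  d4: runs — s5 3->0; result 9.
  d6: runs — d4 12->9; s5 3->0; result 0.
  d10: runs — d6 36->0; d4 12->9; result 0.

New value of d10: 0.
Derived signals that run: d4, d6, d10 — 3 in total.
Values that change: s5, d4, d6, d10.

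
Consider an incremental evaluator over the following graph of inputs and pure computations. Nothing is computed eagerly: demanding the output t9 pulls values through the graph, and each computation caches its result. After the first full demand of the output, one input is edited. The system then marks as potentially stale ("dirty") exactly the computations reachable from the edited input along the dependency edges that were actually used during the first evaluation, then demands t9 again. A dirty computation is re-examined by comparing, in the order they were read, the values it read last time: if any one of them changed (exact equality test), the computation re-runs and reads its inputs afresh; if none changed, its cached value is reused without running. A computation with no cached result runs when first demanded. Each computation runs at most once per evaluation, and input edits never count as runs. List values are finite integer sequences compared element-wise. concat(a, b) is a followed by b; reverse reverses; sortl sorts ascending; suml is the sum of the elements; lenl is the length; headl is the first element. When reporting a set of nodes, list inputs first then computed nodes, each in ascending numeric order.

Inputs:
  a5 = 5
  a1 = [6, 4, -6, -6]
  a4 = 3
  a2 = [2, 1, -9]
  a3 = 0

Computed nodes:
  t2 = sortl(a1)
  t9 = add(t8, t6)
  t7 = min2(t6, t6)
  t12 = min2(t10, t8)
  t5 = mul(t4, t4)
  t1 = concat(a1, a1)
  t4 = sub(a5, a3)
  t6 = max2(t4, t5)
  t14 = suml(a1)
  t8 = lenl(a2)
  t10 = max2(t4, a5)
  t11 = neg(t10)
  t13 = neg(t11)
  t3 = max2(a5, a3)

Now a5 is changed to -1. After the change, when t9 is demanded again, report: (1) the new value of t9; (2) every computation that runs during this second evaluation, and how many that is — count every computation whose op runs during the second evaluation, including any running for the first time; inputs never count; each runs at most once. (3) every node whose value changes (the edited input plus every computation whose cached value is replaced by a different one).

Initial pass — values computed on the first demand:
  t4 = sub(5, 0) = 5
  t5 = mul(5, 5) = 25
  t6 = max2(5, 25) = 25
  t8 = lenl([2, 1, -9]) = 3
  t9 = add(3, 25) = 28

Second demand — change propagation:
  t4: re-runs because a5 5->-1; new result -1.
  t5: re-runs because t4 5->-1; t4 5->-1; new result 1.
  t6: re-runs because t4 5->-1; t5 25->1; new result 1.
  t9: re-runs because t6 25->1; new result 4.

t9 now evaluates to 4.
Run set: t4, t5, t6, t9 (4 run).
Changed values: a5, t4, t5, t6, t9.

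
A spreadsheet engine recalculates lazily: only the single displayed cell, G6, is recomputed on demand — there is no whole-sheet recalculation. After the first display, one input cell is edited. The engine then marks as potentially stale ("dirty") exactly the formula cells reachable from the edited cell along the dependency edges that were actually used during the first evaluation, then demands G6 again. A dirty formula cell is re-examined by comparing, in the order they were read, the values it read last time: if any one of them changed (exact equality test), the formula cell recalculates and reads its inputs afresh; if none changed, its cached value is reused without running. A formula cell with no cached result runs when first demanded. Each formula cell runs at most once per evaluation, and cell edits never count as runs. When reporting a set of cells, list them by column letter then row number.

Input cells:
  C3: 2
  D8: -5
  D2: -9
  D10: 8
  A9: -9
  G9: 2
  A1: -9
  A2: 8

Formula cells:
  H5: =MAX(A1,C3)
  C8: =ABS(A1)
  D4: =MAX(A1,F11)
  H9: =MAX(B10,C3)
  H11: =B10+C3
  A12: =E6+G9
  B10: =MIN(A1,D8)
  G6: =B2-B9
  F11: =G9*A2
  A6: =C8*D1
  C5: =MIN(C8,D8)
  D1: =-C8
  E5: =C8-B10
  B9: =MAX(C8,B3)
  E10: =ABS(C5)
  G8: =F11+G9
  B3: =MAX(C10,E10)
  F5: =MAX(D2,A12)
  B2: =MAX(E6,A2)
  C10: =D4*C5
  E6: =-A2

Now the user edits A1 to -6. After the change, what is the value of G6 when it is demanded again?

New value of G6: 2.
Key observation: the cutoff stops propagation at E10 — its inputs' values are unchanged, so it reuses its cache.

First evaluation (everything demanded from the output):
  C8 = ABS(-9) = 9
  C5 = MIN(9, -5) = -5
  E6 = -(8) = -8
  B2 = MAX(-8, 8) = 8
  E10 = ABS(-5) = 5
  F11 = 2 * 8 = 16
  D4 = MAX(-9, 16) = 16
  C10 = 16 * -5 = -80
  B3 = MAX(-80, 5) = 5
  B9 = MAX(9, 5) = 9
  G6 = 8 - 9 = -1

Propagation after the edit:
  C8: runs — A1 -9->-6; result 6.
  C5: runs — C8 9->6; result -5 (same value as before).
  D4: runs — A1 -9->-6; result 16 (same value as before).
  C10: checked — values it read are unchanged (D4 unchanged, C5 unchanged); reused cached -80 without running.
  E10: checked — values it read are unchanged (C5 unchanged); reused cached 5 without running.
  B3: checked — values it read are unchanged (C10 unchanged, E10 unchanged); reused cached 5 without running.
  B9: runs — C8 9->6; result 6.
  G6: runs — B9 9->6; result 2.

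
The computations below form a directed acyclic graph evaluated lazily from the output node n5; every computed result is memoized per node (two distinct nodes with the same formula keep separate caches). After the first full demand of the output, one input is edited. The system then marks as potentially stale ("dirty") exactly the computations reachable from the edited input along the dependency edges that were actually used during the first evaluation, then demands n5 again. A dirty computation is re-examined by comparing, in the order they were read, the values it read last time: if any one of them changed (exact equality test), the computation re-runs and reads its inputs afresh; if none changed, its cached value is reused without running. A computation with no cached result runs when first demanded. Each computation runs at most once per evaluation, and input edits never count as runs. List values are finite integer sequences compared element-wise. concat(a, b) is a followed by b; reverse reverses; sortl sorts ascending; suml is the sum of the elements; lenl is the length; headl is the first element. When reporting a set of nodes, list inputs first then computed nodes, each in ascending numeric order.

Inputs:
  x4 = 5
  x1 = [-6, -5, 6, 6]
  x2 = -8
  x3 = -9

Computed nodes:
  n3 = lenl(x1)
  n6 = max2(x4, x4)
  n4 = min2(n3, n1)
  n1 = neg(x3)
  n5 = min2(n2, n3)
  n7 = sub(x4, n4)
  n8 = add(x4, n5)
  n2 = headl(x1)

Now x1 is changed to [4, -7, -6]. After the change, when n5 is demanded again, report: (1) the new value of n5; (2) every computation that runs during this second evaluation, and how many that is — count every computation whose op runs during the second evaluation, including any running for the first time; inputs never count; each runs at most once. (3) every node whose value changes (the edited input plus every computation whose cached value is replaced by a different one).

Demanding n5 again yields 3.
3 computations run: n2, n3, n5.
The nodes whose values change: x1, n2, n3, n5.

First demand of the output computes:
  n2 = headl([-6, -5, 6, 6]) = -6
  n3 = lenl([-6, -5, 6, 6]) = 4
  n5 = min2(-6, 4) = -6

After the edit, cleaning proceeds:
  n2: a read changed (x1 [-6, -5, 6, 6]->[4, -7, -6]) — executes, giving 4.
  n3: a read changed (x1 [-6, -5, 6, 6]->[4, -7, -6]) — executes, giving 3.
  n5: a read changed (n2 -6->4; n3 4->3) — executes, giving 3.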